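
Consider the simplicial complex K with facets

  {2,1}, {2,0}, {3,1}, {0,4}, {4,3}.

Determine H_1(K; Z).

H_1 = Z.

K has 5 vertices, 5 edges.
rank ∂_1 = 4, rank ∂_2 = 0 ⇒ b_1 = 5 − 4 − 0 = 1. So H_1 ≅ Z.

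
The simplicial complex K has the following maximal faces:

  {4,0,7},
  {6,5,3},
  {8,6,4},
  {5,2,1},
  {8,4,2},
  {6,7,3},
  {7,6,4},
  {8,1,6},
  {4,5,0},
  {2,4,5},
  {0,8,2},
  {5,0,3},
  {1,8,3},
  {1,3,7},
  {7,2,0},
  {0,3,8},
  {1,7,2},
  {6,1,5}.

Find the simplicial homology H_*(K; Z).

Take the total order 0 < 1 < 2 < 3 < 4 < 5 < 6 < 7 < 8 on the vertex set. Then K (dimension 2) consists of the simplices:

  0-simplices (9): [0], [1], [2], [3], [4], [5], [6], [7], [8]
  1-simplices (27): (27 of them)
  2-simplices (18): [0,2,7], [0,2,8], [0,3,5], [0,3,8], [0,4,5], [0,4,7], [1,2,5], [1,2,7], [1,3,7], [1,3,8], [1,5,6], [1,6,8], [2,4,5], [2,4,8], [3,5,6], [3,6,7], [4,6,7], [4,6,8]

Hence C_0 ≅ Z^9, C_1 ≅ Z^27, C_2 ≅ Z^18.

The boundary map ∂_1: C_1 → C_0 sends each edge [p,q] (with p < q) to q − p. For instance
  ∂[1,8] = [8] − [1].
As a 9×27 matrix over Z this has rank 8, with invariant factors (1,1,1,1,1,1,1,1).

∂_2: C_2 → C_1 acts by ∂[p,q,r] = [q,r] − [p,r] + [p,q]. For instance
  ∂[1,6,8] = [6,8] − [1,8] + [1,6],
  ∂[2,4,8] = [4,8] − [2,8] + [2,4].
As a 27×18 matrix over Z this has rank 18, with invariant factors (1,1,1,1,1,1,1,1,1,1,1,1,1,1,1,1,1,2).

From H_k ≅ ker(∂_k) / im(∂_{k+1}) we obtain:

  H_0: rank C_0 − rank ∂_1 = 9 − 8 = 1, and the invariant factors of ∂_1 are all 1, so H_0 ≅ Z.
  H_1: rank ker ∂_1 − rank ∂_2 = (27 − 8) − 18 = 1, and ∂_2 has invariant factor 2 > 1, so H_1 ≅ Z ⊕ Z/2.
  H_2: rank ker ∂_2 − rank ∂_3 = (18 − 18) − 0 = 0, and there is no ∂_3, so H_2 ≅ 0.

H_0 ≅ Z,  H_1 ≅ Z ⊕ Z/2,  H_2 = 0.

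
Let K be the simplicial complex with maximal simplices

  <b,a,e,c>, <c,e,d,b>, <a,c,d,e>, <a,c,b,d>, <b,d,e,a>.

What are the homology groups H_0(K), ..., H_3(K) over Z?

Take the total order a < b < c < d < e on the vertex set. Then K (dimension 3) consists of the simplices:

  0-simplices (5): a, b, c, d, e
  1-simplices (10): ab, ac, ad, ae, bc, bd, be, cd, ce, de
  2-simplices (10): abc, abd, abe, acd, ace, ade, bcd, bce, bde, cde
  3-simplices (5): abcd, abce, abde, acde, bcde

so the chain groups are C_0 ≅ Z^5, C_1 ≅ Z^10, C_2 ≅ Z^10, C_3 ≅ Z^5.

The boundary map ∂_1: C_1 → C_0 maps an edge to its endpoints' difference, ∂[p,q] = q − p. For instance
  ∂bc = c − b.
This gives a 5×10 integer matrix of rank 4; reducing to Smith normal form yields diagonal entries (1,1,1,1).

The boundary map ∂_2: C_2 → C_1 acts by ∂[p,q,r] = [q,r] − [p,r] + [p,q]. For instance
  ∂cde = de − ce + cd,
  ∂bde = de − be + bd.
The resulting 10×10 matrix has rank 6, and its Smith normal form has invariant factors (1,1,1,1,1,1).

Boundary ∂_3: C_3 → C_2 sends each 3-simplex σ to the alternating sum Σ_i (−1)^i (σ with its i-th vertex removed). For instance
  ∂abcd = bcd − acd + abd − abc,
  ∂abce = bce − ace + abe − abc.
As a 10×5 matrix over Z this has rank 4, with invariant factors (1,1,1,1).

Now H_k = ker ∂_k / im ∂_{k+1}, so:

  H_0: rank C_0 − rank ∂_1 = 5 − 4 = 1, and the invariant factors of ∂_1 are all 1, so H_0 ≅ Z.
  H_1: rank ker ∂_1 − rank ∂_2 = (10 − 4) − 6 = 0, and the invariant factors of ∂_2 are all 1, so H_1 ≅ 0.
  H_2: rank ker ∂_2 − rank ∂_3 = (10 − 6) − 4 = 0, and the invariant factors of ∂_3 are all 1, so H_2 ≅ 0.
  H_3: rank ker ∂_3 − rank ∂_4 = (5 − 4) − 0 = 1, and there is no ∂_4, so H_3 ≅ Z.

As a check, the Euler characteristic is 5 − 10 + 10 − 5 = 0, which agrees with 1 − 0 + 0 − 1 = 0.

H_0 ≅ Z,  H_1 = 0,  H_2 = 0,  H_3 ≅ Z.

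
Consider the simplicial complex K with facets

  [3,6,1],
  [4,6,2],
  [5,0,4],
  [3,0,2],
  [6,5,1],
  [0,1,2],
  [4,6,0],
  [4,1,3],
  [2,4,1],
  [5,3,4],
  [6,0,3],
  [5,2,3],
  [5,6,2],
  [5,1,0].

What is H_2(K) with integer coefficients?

H_2 = Z.

We work with the vertex ordering 0 < 1 < 2 < 3 < 4 < 5 < 6. The simplices of K, each written with vertices in increasing order, are:

  0-simplices (7): [0], [1], [2], [3], [4], [5], [6]
  1-simplices (21): [0,1], [0,2], [0,3], [0,4], [0,5], [0,6], [1,2], [1,3], [1,4], [1,5], [1,6], [2,3], [2,4], [2,5], [2,6], [3,4], [3,5], [3,6], [4,5], [4,6], [5,6]
  2-simplices (14): [0,1,2], [0,1,5], [0,2,3], [0,3,6], [0,4,5], [0,4,6], [1,2,4], [1,3,4], [1,3,6], [1,5,6], [2,3,5], [2,4,6], [2,5,6], [3,4,5]

Hence C_0 ≅ Z^7, C_1 ≅ Z^21, C_2 ≅ Z^14.

Boundary ∂_1: C_1 → C_0 is given by ∂[p,q] = [q] − [p].
As a 7×21 matrix over Z this has rank 6, with invariant factors (1,1,1,1,1,1).

∂_2: C_2 → C_1 maps a triangle to the signed sum of its edges. For instance
  ∂[0,3,6] = [3,6] − [0,6] + [0,3],
  ∂[0,4,5] = [4,5] − [0,5] + [0,4].
The 21×14 boundary matrix has rank 13 and Smith normal form diag(1,1,1,1,1,1,1,1,1,1,1,1,1).

Now H_k = ker ∂_k / im ∂_{k+1}, so:

  H_2: rank ker ∂_2 − rank ∂_3 = (14 − 13) − 0 = 1, and there is no ∂_3, so H_2 = Z.

(K is a triangulation of the torus T^2.)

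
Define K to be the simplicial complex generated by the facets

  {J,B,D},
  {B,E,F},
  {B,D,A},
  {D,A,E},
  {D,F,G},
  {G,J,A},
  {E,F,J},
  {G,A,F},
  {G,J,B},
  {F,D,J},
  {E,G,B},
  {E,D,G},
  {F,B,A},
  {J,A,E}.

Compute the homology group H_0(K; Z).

Fix the vertex order A < B < D < E < F < G < J and write every simplex with vertices in increasing order. Then dim K = 2 and the simplices of K are:

  0-simplices (7): A, B, D, E, F, G, J
  1-simplices (21): AB, AD, AE, AF, AG, AJ, BD, BE, BF, BG, BJ, DE, DF, DG, DJ, EF, EG, EJ, FG, FJ, GJ
  2-simplices (14): ABD, ABF, ADE, AEJ, AFG, AGJ, BDJ, BEF, BEG, BGJ, DEG, DFG, DFJ, EFJ

Hence C_0 ≅ Z^7, C_1 ≅ Z^21, C_2 ≅ Z^14.

The boundary map ∂_1: C_1 → C_0 is given by ∂[p,q] = [q] − [p].
The resulting 7×21 matrix has rank 6, and its Smith normal form has invariant factors (1,1,1,1,1,1).

Boundary ∂_2: C_2 → C_1 acts by ∂[p,q,r] = [q,r] − [p,r] + [p,q]. For instance
  ∂BEF = EF − BF + BE,
  ∂AEJ = EJ − AJ + AE.
As a 21×14 matrix over Z this has rank 13, with invariant factors (1,1,1,1,1,1,1,1,1,1,1,1,1).

Reading off H_k = ker ∂_k / im ∂_{k+1}:

  H_0: rank C_0 − rank ∂_1 = 7 − 6 = 1, and the invariant factors of ∂_1 are all 1, so H_0 = Z.

(K is a triangulation of the torus T^2.)

H_0 ≅ Z.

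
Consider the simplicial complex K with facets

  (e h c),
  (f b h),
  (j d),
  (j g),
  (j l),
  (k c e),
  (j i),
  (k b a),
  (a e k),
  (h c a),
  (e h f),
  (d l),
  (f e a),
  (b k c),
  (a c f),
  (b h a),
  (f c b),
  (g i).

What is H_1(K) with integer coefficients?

Order the vertices as a < b < c < d < e < f < g < h < i < j < k < l. Listing each simplex with vertices in this order, K has dimension 2 with simplices:

  0-simplices (12): a, b, c, d, e, f, g, h, i, j, k, l
  1-simplices (24): ab, ac, ae, af, ah, ak, bc, bf, bh, bk, ce, cf, ch, ck, dj, dl, ef, eh, ek, fh, gi, gj, ij, jl
  2-simplices (12): abh, abk, acf, ach, aef, aek, bcf, bck, bfh, ceh, cek, efh

Hence C_0 ≅ Z^12, C_1 ≅ Z^24, C_2 ≅ Z^12.

∂_1: C_1 → C_0 is given by ∂[p,q] = [q] − [p]. For instance
  ∂af = f − a.
As a 12×24 matrix over Z this has rank 10, with invariant factors (1,1,1,1,1,1,1,1,1,1).

The boundary map ∂_2: C_2 → C_1 acts by ∂[p,q,r] = [q,r] − [p,r] + [p,q]. For instance
  ∂aek = ek − ak + ae,
  ∂aef = ef − af + ae.
The 24×12 boundary matrix has rank 12 and Smith normal form diag(1,1,1,1,1,1,1,1,1,1,1,2).

Computing H_k = (kernel of ∂_k) / (image of ∂_{k+1}):

  H_1: rank ker ∂_1 − rank ∂_2 = (24 − 10) − 12 = 2, and ∂_2 has invariant factor 2 > 1, so H_1 ≅ Z^2 ⊕ Z/2Z.

(K is a triangulation of the disjoint union of the real projective plane RP^2 and a wedge of 2 circles.)

H_1 ≅ Z^2 ⊕ Z/2Z.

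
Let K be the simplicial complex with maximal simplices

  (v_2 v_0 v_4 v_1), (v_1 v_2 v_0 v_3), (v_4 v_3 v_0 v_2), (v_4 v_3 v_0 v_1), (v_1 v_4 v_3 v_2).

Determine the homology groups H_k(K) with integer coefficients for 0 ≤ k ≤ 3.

H_0 ≅ Z,  H_1 = 0,  H_2 = 0,  H_3 ≅ Z.

Order the vertices as v_0 < v_1 < v_2 < v_3 < v_4. Listing each simplex with vertices in this order, K has dimension 3 with simplices:

  0-simplices (5): [v_0], [v_1], [v_2], [v_3], [v_4]
  1-simplices (10): [v_0,v_1], [v_0,v_2], [v_0,v_3], [v_0,v_4], [v_1,v_2], [v_1,v_3], [v_1,v_4], [v_2,v_3], [v_2,v_4], [v_3,v_4]
  2-simplices (10): [v_0,v_1,v_2], [v_0,v_1,v_3], [v_0,v_1,v_4], [v_0,v_2,v_3], [v_0,v_2,v_4], [v_0,v_3,v_4], [v_1,v_2,v_3], [v_1,v_2,v_4], [v_1,v_3,v_4], [v_2,v_3,v_4]
  3-simplices (5): [v_0,v_1,v_2,v_3], [v_0,v_1,v_2,v_4], [v_0,v_1,v_3,v_4], [v_0,v_2,v_3,v_4], [v_1,v_2,v_3,v_4]

giving chain groups C_0 ≅ Z^5, C_1 ≅ Z^10, C_2 ≅ Z^10, C_3 ≅ Z^5.

∂_1: C_1 → C_0 maps an edge to its endpoints' difference, ∂[p,q] = q − p. For instance
  ∂[v_3,v_4] = [v_4] − [v_3].
This gives a 5×10 integer matrix of rank 4; reducing to Smith normal form yields diagonal entries (1,1,1,1).

∂_2: C_2 → C_1 acts by ∂[p,q,r] = [q,r] − [p,r] + [p,q]. For instance
  ∂[v_0,v_2,v_4] = [v_2,v_4] − [v_0,v_4] + [v_0,v_2],
  ∂[v_0,v_1,v_3] = [v_1,v_3] − [v_0,v_3] + [v_0,v_1].
This gives a 10×10 integer matrix of rank 6; reducing to Smith normal form yields diagonal entries (1,1,1,1,1,1).

The boundary map ∂_3: C_3 → C_2 sends each 3-simplex σ to the alternating sum Σ_i (−1)^i (σ with its i-th vertex removed). For instance
  ∂[v_1,v_2,v_3,v_4] = [v_2,v_3,v_4] − [v_1,v_3,v_4] + [v_1,v_2,v_4] − [v_1,v_2,v_3],
  ∂[v_0,v_1,v_3,v_4] = [v_1,v_3,v_4] − [v_0,v_3,v_4] + [v_0,v_1,v_4] − [v_0,v_1,v_3].
The 10×5 boundary matrix has rank 4 and Smith normal form diag(1,1,1,1).

From H_k ≅ ker(∂_k) / im(∂_{k+1}) we obtain:

  H_0: rank C_0 − rank ∂_1 = 5 − 4 = 1, and the invariant factors of ∂_1 are all 1, so H_0 ≅ Z.
  H_1: rank ker ∂_1 − rank ∂_2 = (10 − 4) − 6 = 0, and the invariant factors of ∂_2 are all 1, so H_1 ≅ 0.
  H_2: rank ker ∂_2 − rank ∂_3 = (10 − 6) − 4 = 0, and the invariant factors of ∂_3 are all 1, so H_2 ≅ 0.
  H_3: rank ker ∂_3 − rank ∂_4 = (5 − 4) − 0 = 1, and there is no ∂_4, so H_3 ≅ Z.

(K is a triangulation of the 3-sphere S^3.)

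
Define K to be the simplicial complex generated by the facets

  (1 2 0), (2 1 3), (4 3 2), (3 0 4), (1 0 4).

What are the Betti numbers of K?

b_0 = 1, b_1 = 1, b_2 = 0.

Take the total order 0 < 1 < 2 < 3 < 4 on the vertex set. Then K (dimension 2) consists of the simplices:

  0-simplices (5): [0], [1], [2], [3], [4]
  1-simplices (10): [0,1], [0,2], [0,3], [0,4], [1,2], [1,3], [1,4], [2,3], [2,4], [3,4]
  2-simplices (5): [0,1,2], [0,1,4], [0,3,4], [1,2,3], [2,3,4]

so the chain groups are C_0 ≅ Z^5, C_1 ≅ Z^10, C_2 ≅ Z^5.

The boundary map ∂_1: C_1 → C_0 is given by ∂[p,q] = [q] − [p]. For instance
  ∂[0,3] = [3] − [0].
This gives a 5×10 integer matrix of rank 4; reducing to Smith normal form yields diagonal entries (1,1,1,1).

Boundary ∂_2: C_2 → C_1 maps a triangle to the signed sum of its edges. For instance
  ∂[0,3,4] = [3,4] − [0,4] + [0,3],
  ∂[0,1,2] = [1,2] − [0,2] + [0,1].
This gives a 10×5 integer matrix of rank 5; reducing to Smith normal form yields diagonal entries (1,1,1,1,1).

From H_k ≅ ker(∂_k) / im(∂_{k+1}) we obtain:

  H_0: rank C_0 − rank ∂_1 = 5 − 4 = 1, and the invariant factors of ∂_1 are all 1, so H_0 ≅ Z.
  H_1: rank ker ∂_1 − rank ∂_2 = (10 − 4) − 5 = 1, and the invariant factors of ∂_2 are all 1, so H_1 ≅ Z.
  H_2: rank ker ∂_2 − rank ∂_3 = (5 − 5) − 0 = 0, and there is no ∂_3, so H_2 ≅ 0.

Hence the Betti numbers are b_0 = 1, b_1 = 1, b_2 = 0.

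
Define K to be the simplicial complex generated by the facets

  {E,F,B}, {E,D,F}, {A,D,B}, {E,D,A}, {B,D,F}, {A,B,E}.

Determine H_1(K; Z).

Take the total order A < B < D < E < F on the vertex set. Then K (dimension 2) consists of the simplices:

  0-simplices (5): A, B, D, E, F
  1-simplices (9): AB, AD, AE, BD, BE, BF, DE, DF, EF
  2-simplices (6): ABD, ABE, ADE, BDF, BEF, DEF

so the chain groups are C_0 ≅ Z^5, C_1 ≅ Z^9, C_2 ≅ Z^6.

∂_1: C_1 → C_0 maps an edge to its endpoints' difference, ∂[p,q] = q − p. For instance
  ∂DE = E − D.
This gives a 5×9 integer matrix of rank 4; reducing to Smith normal form yields diagonal entries (1,1,1,1).

The boundary map ∂_2: C_2 → C_1 maps a triangle to the signed sum of its edges. For instance
  ∂ABE = BE − AE + AB,
  ∂ABD = BD − AD + AB.
As a 9×6 matrix over Z this has rank 5, with invariant factors (1,1,1,1,1).

Computing H_k = (kernel of ∂_k) / (image of ∂_{k+1}):

  H_1: rank ker ∂_1 − rank ∂_2 = (9 − 4) − 5 = 0, and the invariant factors of ∂_2 are all 1, so H_1 = 0.

H_1 = 0.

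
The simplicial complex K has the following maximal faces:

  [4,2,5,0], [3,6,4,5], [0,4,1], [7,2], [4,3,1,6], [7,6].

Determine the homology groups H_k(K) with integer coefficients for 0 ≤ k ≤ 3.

H_0 ≅ Z,  H_1 ≅ Z,  H_2 = 0,  H_3 = 0.

Fix the vertex order 0 < 1 < 2 < 3 < 4 < 5 < 6 < 7 and write every simplex with vertices in increasing order. Then dim K = 3 and the simplices of K are:

  0-simplices (8): [0], [1], [2], [3], [4], [5], [6], [7]
  1-simplices (17): [0,1], [0,2], [0,4], [0,5], [1,3], [1,4], [1,6], [2,4], [2,5], [2,7], [3,4], [3,5], [3,6], [4,5], [4,6], [5,6], [6,7]
  2-simplices (12): [0,1,4], [0,2,4], [0,2,5], [0,4,5], [1,3,4], [1,3,6], [1,4,6], [2,4,5], [3,4,5], [3,4,6], [3,5,6], [4,5,6]
  3-simplices (3): [0,2,4,5], [1,3,4,6], [3,4,5,6]

so the chain groups are C_0 ≅ Z^8, C_1 ≅ Z^17, C_2 ≅ Z^12, C_3 ≅ Z^3.

∂_1: C_1 → C_0 maps an edge to its endpoints' difference, ∂[p,q] = q − p. For instance
  ∂[2,7] = [7] − [2].
The resulting 8×17 matrix has rank 7, and its Smith normal form has invariant factors (1,1,1,1,1,1,1).

The boundary map ∂_2: C_2 → C_1 maps a triangle to the signed sum of its edges. For instance
  ∂[3,4,6] = [4,6] − [3,6] + [3,4],
  ∂[0,2,5] = [2,5] − [0,5] + [0,2].
The resulting 17×12 matrix has rank 9, and its Smith normal form has invariant factors (1,1,1,1,1,1,1,1,1).

The boundary map ∂_3: C_3 → C_2 sends each 3-simplex σ to the alternating sum Σ_i (−1)^i (σ with its i-th vertex removed). For instance
  ∂[0,2,4,5] = [2,4,5] − [0,4,5] + [0,2,5] − [0,2,4],
  ∂[3,4,5,6] = [4,5,6] − [3,5,6] + [3,4,6] − [3,4,5].
The 12×3 boundary matrix has rank 3 and Smith normal form diag(1,1,1).

Computing H_k = (kernel of ∂_k) / (image of ∂_{k+1}):

  H_0: rank C_0 − rank ∂_1 = 8 − 7 = 1, and the invariant factors of ∂_1 are all 1, so H_0 = Z.
  H_1: rank ker ∂_1 − rank ∂_2 = (17 − 7) − 9 = 1, and the invariant factors of ∂_2 are all 1, so H_1 = Z.
  H_2: rank ker ∂_2 − rank ∂_3 = (12 − 9) − 3 = 0, and the invariant factors of ∂_3 are all 1, so H_2 = 0.
  H_3: rank ker ∂_3 − rank ∂_4 = (3 − 3) − 0 = 0, and there is no ∂_4, so H_3 = 0.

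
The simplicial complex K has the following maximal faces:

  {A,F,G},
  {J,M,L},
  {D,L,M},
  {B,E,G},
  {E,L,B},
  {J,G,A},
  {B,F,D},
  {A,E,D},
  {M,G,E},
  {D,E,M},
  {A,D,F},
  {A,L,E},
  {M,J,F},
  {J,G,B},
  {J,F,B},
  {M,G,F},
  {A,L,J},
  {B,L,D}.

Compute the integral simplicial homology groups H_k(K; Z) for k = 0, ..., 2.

H_0 = Z,  H_1 = Z ⊕ Z/2,  H_2 = 0.

Order the vertices as A < B < D < E < F < G < J < L < M. Listing each simplex with vertices in this order, K has dimension 2 with simplices:

  0-simplices (9): A, B, D, E, F, G, J, L, M
  1-simplices (27): AD, AE, AF, AG, AJ, AL, BD, BE, BF, BG, BJ, BL, DE, DF, DL, DM, EG, EL, EM, FG, FJ, FM, GJ, GM, JL, JM, LM
  2-simplices (18): ADE, ADF, AEL, AFG, AGJ, AJL, BDF, BDL, BEG, BEL, BFJ, BGJ, DEM, DLM, EGM, FGM, FJM, JLM

so the chain groups are C_0 ≅ Z^9, C_1 ≅ Z^27, C_2 ≅ Z^18.

∂_1: C_1 → C_0 is given by ∂[p,q] = [q] − [p].
As a 9×27 matrix over Z this has rank 8, with invariant factors (1,1,1,1,1,1,1,1).

The boundary map ∂_2: C_2 → C_1 maps a triangle to the signed sum of its edges. For instance
  ∂BGJ = GJ − BJ + BG,
  ∂BEL = EL − BL + BE.
The 27×18 boundary matrix has rank 18 and Smith normal form diag(1,1,1,1,1,1,1,1,1,1,1,1,1,1,1,1,1,2).

Reading off H_k = ker ∂_k / im ∂_{k+1}:

  H_0: rank C_0 − rank ∂_1 = 9 − 8 = 1, and the invariant factors of ∂_1 are all 1, so H_0 = Z.
  H_1: rank ker ∂_1 − rank ∂_2 = (27 − 8) − 18 = 1, and ∂_2 has invariant factor 2 > 1, so H_1 = Z ⊕ Z/2.
  H_2: rank ker ∂_2 − rank ∂_3 = (18 − 18) − 0 = 0, and there is no ∂_3, so H_2 = 0.

(K is a triangulation of the Klein bottle.)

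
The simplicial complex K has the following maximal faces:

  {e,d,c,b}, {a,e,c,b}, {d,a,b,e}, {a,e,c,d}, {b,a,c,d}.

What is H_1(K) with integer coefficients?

Take the total order a < b < c < d < e on the vertex set. Then K (dimension 3) consists of the simplices:

  0-simplices (5): a, b, c, d, e
  1-simplices (10): ab, ac, ad, ae, bc, bd, be, cd, ce, de
  2-simplices (10): abc, abd, abe, acd, ace, ade, bcd, bce, bde, cde
  3-simplices (5): abcd, abce, abde, acde, bcde

Hence C_0 ≅ Z^5, C_1 ≅ Z^10, C_2 ≅ Z^10, C_3 ≅ Z^5.

Boundary ∂_1: C_1 → C_0 sends each edge [p,q] (with p < q) to q − p. For instance
  ∂be = e − b.
The resulting 5×10 matrix has rank 4, and its Smith normal form has invariant factors (1,1,1,1).

∂_2: C_2 → C_1 sends each 2-simplex [p,q,r] to [q,r] − [p,r] + [p,q]. For instance
  ∂abd = bd − ad + ab,
  ∂bcd = cd − bd + bc.
This gives a 10×10 integer matrix of rank 6; reducing to Smith normal form yields diagonal entries (1,1,1,1,1,1).

The boundary map ∂_3: C_3 → C_2 sends each 3-simplex σ to the alternating sum Σ_i (−1)^i (σ with its i-th vertex removed). For instance
  ∂abce = bce − ace + abe − abc,
  ∂abde = bde − ade + abe − abd.
As a 10×5 matrix over Z this has rank 4, with invariant factors (1,1,1,1).

Now H_k = ker ∂_k / im ∂_{k+1}, so:

  H_1: rank ker ∂_1 − rank ∂_2 = (10 − 4) − 6 = 0, and the invariant factors of ∂_2 are all 1, so H_1 ≅ 0.

H_1 = 0.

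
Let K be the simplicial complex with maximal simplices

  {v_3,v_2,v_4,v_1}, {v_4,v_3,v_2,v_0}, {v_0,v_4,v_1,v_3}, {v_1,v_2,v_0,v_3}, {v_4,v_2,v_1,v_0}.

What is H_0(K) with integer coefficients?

We work with the vertex ordering v_0 < v_1 < v_2 < v_3 < v_4. The simplices of K, each written with vertices in increasing order, are:

  0-simplices (5): [v_0], [v_1], [v_2], [v_3], [v_4]
  1-simplices (10): [v_0,v_1], [v_0,v_2], [v_0,v_3], [v_0,v_4], [v_1,v_2], [v_1,v_3], [v_1,v_4], [v_2,v_3], [v_2,v_4], [v_3,v_4]
  2-simplices (10): [v_0,v_1,v_2], [v_0,v_1,v_3], [v_0,v_1,v_4], [v_0,v_2,v_3], [v_0,v_2,v_4], [v_0,v_3,v_4], [v_1,v_2,v_3], [v_1,v_2,v_4], [v_1,v_3,v_4], [v_2,v_3,v_4]
  3-simplices (5): [v_0,v_1,v_2,v_3], [v_0,v_1,v_2,v_4], [v_0,v_1,v_3,v_4], [v_0,v_2,v_3,v_4], [v_1,v_2,v_3,v_4]

Hence C_0 ≅ Z^5, C_1 ≅ Z^10, C_2 ≅ Z^10, C_3 ≅ Z^5.

∂_1: C_1 → C_0 is given by ∂[p,q] = [q] − [p].
As a 5×10 matrix over Z this has rank 4, with invariant factors (1,1,1,1).

∂_2: C_2 → C_1 acts by ∂[p,q,r] = [q,r] − [p,r] + [p,q]. For instance
  ∂[v_1,v_2,v_4] = [v_2,v_4] − [v_1,v_4] + [v_1,v_2],
  ∂[v_2,v_3,v_4] = [v_3,v_4] − [v_2,v_4] + [v_2,v_3].
The resulting 10×10 matrix has rank 6, and its Smith normal form has invariant factors (1,1,1,1,1,1).

Boundary ∂_3: C_3 → C_2 sends each 3-simplex σ to the alternating sum Σ_i (−1)^i (σ with its i-th vertex removed). For instance
  ∂[v_0,v_2,v_3,v_4] = [v_2,v_3,v_4] − [v_0,v_3,v_4] + [v_0,v_2,v_4] − [v_0,v_2,v_3],
  ∂[v_1,v_2,v_3,v_4] = [v_2,v_3,v_4] − [v_1,v_3,v_4] + [v_1,v_2,v_4] − [v_1,v_2,v_3].
The 10×5 boundary matrix has rank 4 and Smith normal form diag(1,1,1,1).

Now H_k = ker ∂_k / im ∂_{k+1}, so:

  H_0: rank C_0 − rank ∂_1 = 5 − 4 = 1, and the invariant factors of ∂_1 are all 1, so H_0 = Z.

(K is a triangulation of the 3-sphere S^3.)

H_0 ≅ Z.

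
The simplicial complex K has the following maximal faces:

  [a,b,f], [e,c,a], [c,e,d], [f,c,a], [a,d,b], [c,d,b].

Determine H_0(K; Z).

Order the vertices as a < b < c < d < e < f. Listing each simplex with vertices in this order, K has dimension 2 with simplices:

  0-simplices (6): a, b, c, d, e, f
  1-simplices (12): ab, ac, ad, ae, af, bc, bd, bf, cd, ce, cf, de
  2-simplices (6): abd, abf, ace, acf, bcd, cde

Hence C_0 ≅ Z^6, C_1 ≅ Z^12, C_2 ≅ Z^6.

∂_1: C_1 → C_0 maps an edge to its endpoints' difference, ∂[p,q] = q − p.
The resulting 6×12 matrix has rank 5, and its Smith normal form has invariant factors (1,1,1,1,1).

The boundary map ∂_2: C_2 → C_1 maps a triangle to the signed sum of its edges. For instance
  ∂ace = ce − ae + ac,
  ∂cde = de − ce + cd.
This gives a 12×6 integer matrix of rank 6; reducing to Smith normal form yields diagonal entries (1,1,1,1,1,1).

From H_k ≅ ker(∂_k) / im(∂_{k+1}) we obtain:

  H_0: rank C_0 − rank ∂_1 = 6 − 5 = 1, and the invariant factors of ∂_1 are all 1, so H_0 ≅ Z.

(K is a triangulation of the cylinder S^1 x I.)

H_0 ≅ Z.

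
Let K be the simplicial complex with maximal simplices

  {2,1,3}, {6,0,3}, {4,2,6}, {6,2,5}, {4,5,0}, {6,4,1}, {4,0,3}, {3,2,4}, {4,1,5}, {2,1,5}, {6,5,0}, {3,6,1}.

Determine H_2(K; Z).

H_2 = 0.

Take the total order 0 < 1 < 2 < 3 < 4 < 5 < 6 on the vertex set. Then K (dimension 2) consists of the simplices:

  0-simplices (7): [0], [1], [2], [3], [4], [5], [6]
  1-simplices (18): [0,3], [0,4], [0,5], [0,6], [1,2], [1,3], [1,4], [1,5], [1,6], [2,3], [2,4], [2,5], [2,6], [3,4], [3,6], [4,5], [4,6], [5,6]
  2-simplices (12): [0,3,4], [0,3,6], [0,4,5], [0,5,6], [1,2,3], [1,2,5], [1,3,6], [1,4,5], [1,4,6], [2,3,4], [2,4,6], [2,5,6]

so the chain groups are C_0 ≅ Z^7, C_1 ≅ Z^18, C_2 ≅ Z^12.

Boundary ∂_1: C_1 → C_0 is given by ∂[p,q] = [q] − [p].
As a 7×18 matrix over Z this has rank 6, with invariant factors (1,1,1,1,1,1).

Boundary ∂_2: C_2 → C_1 sends each 2-simplex [p,q,r] to [q,r] − [p,r] + [p,q]. For instance
  ∂[1,4,6] = [4,6] − [1,6] + [1,4],
  ∂[0,3,4] = [3,4] − [0,4] + [0,3].
The 18×12 boundary matrix has rank 12 and Smith normal form diag(1,1,1,1,1,1,1,1,1,1,1,2).

From H_k ≅ ker(∂_k) / im(∂_{k+1}) we obtain:

  H_2: rank ker ∂_2 − rank ∂_3 = (12 − 12) − 0 = 0, and there is no ∂_3, so H_2 = 0.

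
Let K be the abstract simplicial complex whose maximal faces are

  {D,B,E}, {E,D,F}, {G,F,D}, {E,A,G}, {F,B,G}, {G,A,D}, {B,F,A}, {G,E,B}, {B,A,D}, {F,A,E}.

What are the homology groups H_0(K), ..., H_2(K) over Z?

H_0 = Z,  H_1 = Z/2,  H_2 = 0.

Fix the vertex order A < B < D < E < F < G and write every simplex with vertices in increasing order. Then dim K = 2 and the simplices of K are:

  0-simplices (6): A, B, D, E, F, G
  1-simplices (15): AB, AD, AE, AF, AG, BD, BE, BF, BG, DE, DF, DG, EF, EG, FG
  2-simplices (10): ABD, ABF, ADG, AEF, AEG, BDE, BEG, BFG, DEF, DFG

so the chain groups are C_0 ≅ Z^6, C_1 ≅ Z^15, C_2 ≅ Z^10.

The boundary map ∂_1: C_1 → C_0 sends each edge [p,q] (with p < q) to q − p. For instance
  ∂DF = F − D.
The 6×15 boundary matrix has rank 5 and Smith normal form diag(1,1,1,1,1).

∂_2: C_2 → C_1 acts by ∂[p,q,r] = [q,r] − [p,r] + [p,q]. For instance
  ∂ABD = BD − AD + AB,
  ∂BDE = DE − BE + BD.
The 15×10 boundary matrix has rank 10 and Smith normal form diag(1,1,1,1,1,1,1,1,1,2).

Now H_k = ker ∂_k / im ∂_{k+1}, so:

  H_0: rank C_0 − rank ∂_1 = 6 − 5 = 1, and the invariant factors of ∂_1 are all 1, so H_0 = Z.
  H_1: rank ker ∂_1 − rank ∂_2 = (15 − 5) − 10 = 0, and ∂_2 has invariant factor 2 > 1, so H_1 = Z/2.
  H_2: rank ker ∂_2 − rank ∂_3 = (10 − 10) − 0 = 0, and there is no ∂_3, so H_2 = 0.

As a check, the Euler characteristic is 6 − 15 + 10 = 1, which agrees with 1 − 0 + 0 = 1.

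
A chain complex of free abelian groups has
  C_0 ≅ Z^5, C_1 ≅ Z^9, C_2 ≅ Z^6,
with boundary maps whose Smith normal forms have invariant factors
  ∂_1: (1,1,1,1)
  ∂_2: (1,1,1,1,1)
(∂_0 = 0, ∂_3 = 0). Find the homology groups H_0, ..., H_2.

H_0: b_0 = 5 − 0 − 4 = 1; torsion from ∂_1 factors > 1: none. So H_0 ≅ Z.
H_1: b_1 = 9 − 4 − 5 = 0; torsion from ∂_2 factors > 1: none. So H_1 ≅ 0.
H_2: b_2 = 6 − 5 − 0 = 1; torsion from ∂_3 factors > 1: none. So H_2 ≅ Z.

H_0 ≅ Z,  H_1 = 0,  H_2 ≅ Z.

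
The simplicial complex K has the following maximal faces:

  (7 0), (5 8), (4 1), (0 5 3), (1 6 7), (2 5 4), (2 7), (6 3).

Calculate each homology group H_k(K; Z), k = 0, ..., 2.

H_0 ≅ Z,  H_1 ≅ Z^3,  H_2 = 0.

Order the vertices as 0 < 1 < 2 < 3 < 4 < 5 < 6 < 7 < 8. Listing each simplex with vertices in this order, K has dimension 2 with simplices:

  0-simplices (9): [0], [1], [2], [3], [4], [5], [6], [7], [8]
  1-simplices (14): [0,3], [0,5], [0,7], [1,4], [1,6], [1,7], [2,4], [2,5], [2,7], [3,5], [3,6], [4,5], [5,8], [6,7]
  2-simplices (3): [0,3,5], [1,6,7], [2,4,5]

giving chain groups C_0 ≅ Z^9, C_1 ≅ Z^14, C_2 ≅ Z^3.

The boundary map ∂_1: C_1 → C_0 sends each edge [p,q] (with p < q) to q − p. For instance
  ∂[1,6] = [6] − [1].
The 9×14 boundary matrix has rank 8 and Smith normal form diag(1,1,1,1,1,1,1,1).

∂_2: C_2 → C_1 maps a triangle to the signed sum of its edges. For instance
  ∂[0,3,5] = [3,5] − [0,5] + [0,3],
  ∂[1,6,7] = [6,7] − [1,7] + [1,6].
The 14×3 boundary matrix has rank 3 and Smith normal form diag(1,1,1).

Now H_k = ker ∂_k / im ∂_{k+1}, so:

  H_0: rank C_0 − rank ∂_1 = 9 − 8 = 1, and the invariant factors of ∂_1 are all 1, so H_0 = Z.
  H_1: rank ker ∂_1 − rank ∂_2 = (14 − 8) − 3 = 3, and the invariant factors of ∂_2 are all 1, so H_1 = Z^3.
  H_2: rank ker ∂_2 − rank ∂_3 = (3 − 3) − 0 = 0, and there is no ∂_3, so H_2 = 0.

As a check, the Euler characteristic is 9 − 14 + 3 = -2, which agrees with 1 − 3 + 0 = -2.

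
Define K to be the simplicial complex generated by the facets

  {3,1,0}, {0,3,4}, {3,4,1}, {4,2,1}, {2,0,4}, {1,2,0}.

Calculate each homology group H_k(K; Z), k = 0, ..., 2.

H_0 = Z,  H_1 = 0,  H_2 = Z.

Order the vertices as 0 < 1 < 2 < 3 < 4. Listing each simplex with vertices in this order, K has dimension 2 with simplices:

  0-simplices (5): [0], [1], [2], [3], [4]
  1-simplices (9): [0,1], [0,2], [0,3], [0,4], [1,2], [1,3], [1,4], [2,4], [3,4]
  2-simplices (6): [0,1,2], [0,1,3], [0,2,4], [0,3,4], [1,2,4], [1,3,4]

giving chain groups C_0 ≅ Z^5, C_1 ≅ Z^9, C_2 ≅ Z^6.

The boundary map ∂_1: C_1 → C_0 is given by ∂[p,q] = [q] − [p]. For instance
  ∂[0,1] = [1] − [0].
This gives a 5×9 integer matrix of rank 4; reducing to Smith normal form yields diagonal entries (1,1,1,1).

The boundary map ∂_2: C_2 → C_1 sends each 2-simplex [p,q,r] to [q,r] − [p,r] + [p,q]. For instance
  ∂[1,3,4] = [3,4] − [1,4] + [1,3],
  ∂[1,2,4] = [2,4] − [1,4] + [1,2].
As a 9×6 matrix over Z this has rank 5, with invariant factors (1,1,1,1,1).

Reading off H_k = ker ∂_k / im ∂_{k+1}:

  H_0: rank C_0 − rank ∂_1 = 5 − 4 = 1, and the invariant factors of ∂_1 are all 1, so H_0 ≅ Z.
  H_1: rank ker ∂_1 − rank ∂_2 = (9 − 4) − 5 = 0, and the invariant factors of ∂_2 are all 1, so H_1 ≅ 0.
  H_2: rank ker ∂_2 − rank ∂_3 = (6 − 5) − 0 = 1, and there is no ∂_3, so H_2 ≅ Z.

(K is a triangulation of the 2-sphere S^2.)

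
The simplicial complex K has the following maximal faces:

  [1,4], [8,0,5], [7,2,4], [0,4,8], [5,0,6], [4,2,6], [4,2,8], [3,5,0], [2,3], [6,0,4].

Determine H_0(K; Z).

Order the vertices as 0 < 1 < 2 < 3 < 4 < 5 < 6 < 7 < 8. Listing each simplex with vertices in this order, K has dimension 2 with simplices:

  0-simplices (9): [0], [1], [2], [3], [4], [5], [6], [7], [8]
  1-simplices (17): [0,3], [0,4], [0,5], [0,6], [0,8], [1,4], [2,3], [2,4], [2,6], [2,7], [2,8], [3,5], [4,6], [4,7], [4,8], [5,6], [5,8]
  2-simplices (8): [0,3,5], [0,4,6], [0,4,8], [0,5,6], [0,5,8], [2,4,6], [2,4,7], [2,4,8]

so the chain groups are C_0 ≅ Z^9, C_1 ≅ Z^17, C_2 ≅ Z^8.

Boundary ∂_1: C_1 → C_0 maps an edge to its endpoints' difference, ∂[p,q] = q − p. For instance
  ∂[2,3] = [3] − [2].
The 9×17 boundary matrix has rank 8 and Smith normal form diag(1,1,1,1,1,1,1,1).

The boundary map ∂_2: C_2 → C_1 maps a triangle to the signed sum of its edges. For instance
  ∂[0,3,5] = [3,5] − [0,5] + [0,3],
  ∂[2,4,7] = [4,7] − [2,7] + [2,4].
The 17×8 boundary matrix has rank 8 and Smith normal form diag(1,1,1,1,1,1,1,1).

Reading off H_k = ker ∂_k / im ∂_{k+1}:

  H_0: rank C_0 − rank ∂_1 = 9 − 8 = 1, and the invariant factors of ∂_1 are all 1, so H_0 = Z.

H_0 ≅ Z.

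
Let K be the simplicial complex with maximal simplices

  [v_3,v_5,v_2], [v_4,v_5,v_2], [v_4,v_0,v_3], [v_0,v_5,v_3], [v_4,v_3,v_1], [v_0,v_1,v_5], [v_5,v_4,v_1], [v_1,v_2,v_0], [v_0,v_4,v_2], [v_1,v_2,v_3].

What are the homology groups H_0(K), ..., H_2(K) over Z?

Take the total order v_0 < v_1 < v_2 < v_3 < v_4 < v_5 on the vertex set. Then K (dimension 2) consists of the simplices:

  0-simplices (6): [v_0], [v_1], [v_2], [v_3], [v_4], [v_5]
  1-simplices (15): (15 of them)
  2-simplices (10): [v_0,v_1,v_2], [v_0,v_1,v_5], [v_0,v_2,v_4], [v_0,v_3,v_4], [v_0,v_3,v_5], [v_1,v_2,v_3], [v_1,v_3,v_4], [v_1,v_4,v_5], [v_2,v_3,v_5], [v_2,v_4,v_5]

giving chain groups C_0 ≅ Z^6, C_1 ≅ Z^15, C_2 ≅ Z^10.

The boundary map ∂_1: C_1 → C_0 maps an edge to its endpoints' difference, ∂[p,q] = q − p.
The resulting 6×15 matrix has rank 5, and its Smith normal form has invariant factors (1,1,1,1,1).

The boundary map ∂_2: C_2 → C_1 sends each 2-simplex [p,q,r] to [q,r] − [p,r] + [p,q]. For instance
  ∂[v_1,v_4,v_5] = [v_4,v_5] − [v_1,v_5] + [v_1,v_4],
  ∂[v_0,v_3,v_5] = [v_3,v_5] − [v_0,v_5] + [v_0,v_3].
As a 15×10 matrix over Z this has rank 10, with invariant factors (1,1,1,1,1,1,1,1,1,2).

Computing H_k = (kernel of ∂_k) / (image of ∂_{k+1}):

  H_0: rank C_0 − rank ∂_1 = 6 − 5 = 1, and the invariant factors of ∂_1 are all 1, so H_0 ≅ Z.
  H_1: rank ker ∂_1 − rank ∂_2 = (15 − 5) − 10 = 0, and ∂_2 has invariant factor 2 > 1, so H_1 ≅ Z/2Z.
  H_2: rank ker ∂_2 − rank ∂_3 = (10 − 10) − 0 = 0, and there is no ∂_3, so H_2 ≅ 0.

H_0 = Z,  H_1 = Z/2Z,  H_2 = 0.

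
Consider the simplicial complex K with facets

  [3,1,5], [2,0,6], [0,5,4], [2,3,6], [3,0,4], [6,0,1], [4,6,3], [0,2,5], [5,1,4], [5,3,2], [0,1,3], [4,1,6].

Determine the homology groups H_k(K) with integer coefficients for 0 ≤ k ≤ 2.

H_0 = Z,  H_1 = Z/2,  H_2 = 0.

Order the vertices as 0 < 1 < 2 < 3 < 4 < 5 < 6. Listing each simplex with vertices in this order, K has dimension 2 with simplices:

  0-simplices (7): [0], [1], [2], [3], [4], [5], [6]
  1-simplices (18): [0,1], [0,2], [0,3], [0,4], [0,5], [0,6], [1,3], [1,4], [1,5], [1,6], [2,3], [2,5], [2,6], [3,4], [3,5], [3,6], [4,5], [4,6]
  2-simplices (12): [0,1,3], [0,1,6], [0,2,5], [0,2,6], [0,3,4], [0,4,5], [1,3,5], [1,4,5], [1,4,6], [2,3,5], [2,3,6], [3,4,6]

so the chain groups are C_0 ≅ Z^7, C_1 ≅ Z^18, C_2 ≅ Z^12.

The boundary map ∂_1: C_1 → C_0 is given by ∂[p,q] = [q] − [p].
As a 7×18 matrix over Z this has rank 6, with invariant factors (1,1,1,1,1,1).

Boundary ∂_2: C_2 → C_1 maps a triangle to the signed sum of its edges. For instance
  ∂[0,4,5] = [4,5] − [0,5] + [0,4],
  ∂[0,3,4] = [3,4] − [0,4] + [0,3].
This gives a 18×12 integer matrix of rank 12; reducing to Smith normal form yields diagonal entries (1,1,1,1,1,1,1,1,1,1,1,2).

Reading off H_k = ker ∂_k / im ∂_{k+1}:

  H_0: rank C_0 − rank ∂_1 = 7 − 6 = 1, and the invariant factors of ∂_1 are all 1, so H_0 = Z.
  H_1: rank ker ∂_1 − rank ∂_2 = (18 − 6) − 12 = 0, and ∂_2 has invariant factor 2 > 1, so H_1 = Z/2.
  H_2: rank ker ∂_2 − rank ∂_3 = (12 − 12) − 0 = 0, and there is no ∂_3, so H_2 = 0.

As a check, the Euler characteristic is 7 − 18 + 12 = 1, which agrees with 1 − 0 + 0 = 1.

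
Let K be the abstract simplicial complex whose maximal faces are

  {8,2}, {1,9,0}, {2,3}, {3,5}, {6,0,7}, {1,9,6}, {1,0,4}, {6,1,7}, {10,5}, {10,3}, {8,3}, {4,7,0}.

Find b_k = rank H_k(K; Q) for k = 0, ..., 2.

Fix the vertex order 0 < 1 < 2 < 3 < 4 < 5 < 6 < 7 < 8 < 9 < 10 and write every simplex with vertices in increasing order. Then dim K = 2 and the simplices of K are:

  0-simplices (11): [0], [1], [2], [3], [4], [5], [6], [7], [8], [9], [10]
  1-simplices (18): [0,1], [0,4], [0,6], [0,7], [0,9], [1,4], [1,6], [1,7], [1,9], [2,3], [2,8], [3,5], [3,8], [3,10], [4,7], [5,10], [6,7], [6,9]
  2-simplices (6): [0,1,4], [0,1,9], [0,4,7], [0,6,7], [1,6,7], [1,6,9]

so the chain groups are C_0 ≅ Z^11, C_1 ≅ Z^18, C_2 ≅ Z^6.

∂_1: C_1 → C_0 sends each edge [p,q] (with p < q) to q − p.
This gives a 11×18 integer matrix of rank 9; reducing to Smith normal form yields diagonal entries (1,1,1,1,1,1,1,1,1).

The boundary map ∂_2: C_2 → C_1 acts by ∂[p,q,r] = [q,r] − [p,r] + [p,q]. For instance
  ∂[0,4,7] = [4,7] − [0,7] + [0,4],
  ∂[0,1,4] = [1,4] − [0,4] + [0,1].
This gives a 18×6 integer matrix of rank 6; reducing to Smith normal form yields diagonal entries (1,1,1,1,1,1).

Computing H_k = (kernel of ∂_k) / (image of ∂_{k+1}):

  H_0: rank C_0 − rank ∂_1 = 11 − 9 = 2, and the invariant factors of ∂_1 are all 1, so H_0 = Z^2.
  H_1: rank ker ∂_1 − rank ∂_2 = (18 − 9) − 6 = 3, and the invariant factors of ∂_2 are all 1, so H_1 = Z^3.
  H_2: rank ker ∂_2 − rank ∂_3 = (6 − 6) − 0 = 0, and there is no ∂_3, so H_2 = 0.

(K is a triangulation of the disjoint union of a wedge of 2 circles and the cylinder S^1 x I.)

Hence the Betti numbers are b_0 = 2, b_1 = 3, b_2 = 0.

b_0 = 2, b_1 = 3, b_2 = 0.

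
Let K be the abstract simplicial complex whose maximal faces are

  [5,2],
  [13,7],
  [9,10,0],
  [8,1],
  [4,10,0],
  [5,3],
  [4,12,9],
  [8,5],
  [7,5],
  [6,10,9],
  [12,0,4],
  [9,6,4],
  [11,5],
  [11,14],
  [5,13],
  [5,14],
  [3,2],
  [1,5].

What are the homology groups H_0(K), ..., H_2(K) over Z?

H_0 = Z^2,  H_1 = Z^5,  H_2 = 0.

Take the total order 0 < 1 < 2 < 3 < 4 < 5 < 6 < 7 < 8 < 9 < 10 < 11 < 12 < 13 < 14 on the vertex set. Then K (dimension 2) consists of the simplices:

  0-simplices (15): [0], [1], [2], [3], [4], [5], [6], [7], [8], [9], [10], [11], [12], [13], [14]
  1-simplices (24): (24 of them)
  2-simplices (6): [0,4,10], [0,4,12], [0,9,10], [4,6,9], [4,9,12], [6,9,10]

giving chain groups C_0 ≅ Z^15, C_1 ≅ Z^24, C_2 ≅ Z^6.

∂_1: C_1 → C_0 sends each edge [p,q] (with p < q) to q − p. For instance
  ∂[0,9] = [9] − [0].
As a 15×24 matrix over Z this has rank 13, with invariant factors (1,1,1,1,1,1,1,1,1,1,1,1,1).

∂_2: C_2 → C_1 maps a triangle to the signed sum of its edges. For instance
  ∂[0,9,10] = [9,10] − [0,10] + [0,9],
  ∂[4,6,9] = [6,9] − [4,9] + [4,6].
The resulting 24×6 matrix has rank 6, and its Smith normal form has invariant factors (1,1,1,1,1,1).

Computing H_k = (kernel of ∂_k) / (image of ∂_{k+1}):

  H_0: rank C_0 − rank ∂_1 = 15 − 13 = 2, and the invariant factors of ∂_1 are all 1, so H_0 ≅ Z^2.
  H_1: rank ker ∂_1 − rank ∂_2 = (24 − 13) − 6 = 5, and the invariant factors of ∂_2 are all 1, so H_1 ≅ Z^5.
  H_2: rank ker ∂_2 − rank ∂_3 = (6 − 6) − 0 = 0, and there is no ∂_3, so H_2 ≅ 0.

As a check, the Euler characteristic is 15 − 24 + 6 = -3, which agrees with 2 − 5 + 0 = -3.
(K is a triangulation of the disjoint union of a wedge of 4 circles and the cylinder S^1 x I.)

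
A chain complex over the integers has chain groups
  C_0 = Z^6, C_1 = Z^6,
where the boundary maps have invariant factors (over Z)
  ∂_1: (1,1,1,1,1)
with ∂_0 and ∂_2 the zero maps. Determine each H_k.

H_0: b_0 = 6 − 0 − 5 = 1; torsion from ∂_1 factors > 1: none. So H_0 ≅ Z.
H_1: b_1 = 6 − 5 − 0 = 1; torsion from ∂_2 factors > 1: none. So H_1 ≅ Z.

H_0 ≅ Z,  H_1 ≅ Z.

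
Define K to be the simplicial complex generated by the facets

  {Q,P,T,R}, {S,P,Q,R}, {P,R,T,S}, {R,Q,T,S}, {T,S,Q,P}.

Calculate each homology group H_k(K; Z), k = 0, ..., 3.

Order the vertices as P < Q < R < S < T. Listing each simplex with vertices in this order, K has dimension 3 with simplices:

  0-simplices (5): P, Q, R, S, T
  1-simplices (10): PQ, PR, PS, PT, QR, QS, QT, RS, RT, ST
  2-simplices (10): PQR, PQS, PQT, PRS, PRT, PST, QRS, QRT, QST, RST
  3-simplices (5): PQRS, PQRT, PQST, PRST, QRST

Hence C_0 ≅ Z^5, C_1 ≅ Z^10, C_2 ≅ Z^10, C_3 ≅ Z^5.

∂_1: C_1 → C_0 is given by ∂[p,q] = [q] − [p]. For instance
  ∂ST = T − S.
The 5×10 boundary matrix has rank 4 and Smith normal form diag(1,1,1,1).

Boundary ∂_2: C_2 → C_1 sends each 2-simplex [p,q,r] to [q,r] − [p,r] + [p,q]. For instance
  ∂PQR = QR − PR + PQ,
  ∂PQS = QS − PS + PQ.
As a 10×10 matrix over Z this has rank 6, with invariant factors (1,1,1,1,1,1).

The boundary map ∂_3: C_3 → C_2 sends each 3-simplex σ to the alternating sum Σ_i (−1)^i (σ with its i-th vertex removed). For instance
  ∂PQRS = QRS − PRS + PQS − PQR,
  ∂PRST = RST − PST + PRT − PRS.
The resulting 10×5 matrix has rank 4, and its Smith normal form has invariant factors (1,1,1,1).

Computing H_k = (kernel of ∂_k) / (image of ∂_{k+1}):

  H_0: rank C_0 − rank ∂_1 = 5 − 4 = 1, and the invariant factors of ∂_1 are all 1, so H_0 ≅ Z.
  H_1: rank ker ∂_1 − rank ∂_2 = (10 − 4) − 6 = 0, and the invariant factors of ∂_2 are all 1, so H_1 ≅ 0.
  H_2: rank ker ∂_2 − rank ∂_3 = (10 − 6) − 4 = 0, and the invariant factors of ∂_3 are all 1, so H_2 ≅ 0.
  H_3: rank ker ∂_3 − rank ∂_4 = (5 − 4) − 0 = 1, and there is no ∂_4, so H_3 ≅ Z.

H_0 ≅ Z,  H_1 = 0,  H_2 = 0,  H_3 ≅ Z.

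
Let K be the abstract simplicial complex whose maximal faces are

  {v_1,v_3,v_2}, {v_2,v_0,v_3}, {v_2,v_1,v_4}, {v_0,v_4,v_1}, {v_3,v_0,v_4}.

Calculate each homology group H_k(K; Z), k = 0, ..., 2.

We work with the vertex ordering v_0 < v_1 < v_2 < v_3 < v_4. The simplices of K, each written with vertices in increasing order, are:

  0-simplices (5): [v_0], [v_1], [v_2], [v_3], [v_4]
  1-simplices (10): [v_0,v_1], [v_0,v_2], [v_0,v_3], [v_0,v_4], [v_1,v_2], [v_1,v_3], [v_1,v_4], [v_2,v_3], [v_2,v_4], [v_3,v_4]
  2-simplices (5): [v_0,v_1,v_4], [v_0,v_2,v_3], [v_0,v_3,v_4], [v_1,v_2,v_3], [v_1,v_2,v_4]

giving chain groups C_0 ≅ Z^5, C_1 ≅ Z^10, C_2 ≅ Z^5.

∂_1: C_1 → C_0 is given by ∂[p,q] = [q] − [p]. For instance
  ∂[v_1,v_4] = [v_4] − [v_1].
This gives a 5×10 integer matrix of rank 4; reducing to Smith normal form yields diagonal entries (1,1,1,1).

∂_2: C_2 → C_1 sends each 2-simplex [p,q,r] to [q,r] − [p,r] + [p,q]. For instance
  ∂[v_0,v_2,v_3] = [v_2,v_3] − [v_0,v_3] + [v_0,v_2],
  ∂[v_1,v_2,v_4] = [v_2,v_4] − [v_1,v_4] + [v_1,v_2].
The resulting 10×5 matrix has rank 5, and its Smith normal form has invariant factors (1,1,1,1,1).

Now H_k = ker ∂_k / im ∂_{k+1}, so:

  H_0: rank C_0 − rank ∂_1 = 5 − 4 = 1, and the invariant factors of ∂_1 are all 1, so H_0 ≅ Z.
  H_1: rank ker ∂_1 − rank ∂_2 = (10 − 4) − 5 = 1, and the invariant factors of ∂_2 are all 1, so H_1 ≅ Z.
  H_2: rank ker ∂_2 − rank ∂_3 = (5 − 5) − 0 = 0, and there is no ∂_3, so H_2 ≅ 0.

(K is a triangulation of the Möbius band.)

H_0 ≅ Z,  H_1 ≅ Z,  H_2 = 0.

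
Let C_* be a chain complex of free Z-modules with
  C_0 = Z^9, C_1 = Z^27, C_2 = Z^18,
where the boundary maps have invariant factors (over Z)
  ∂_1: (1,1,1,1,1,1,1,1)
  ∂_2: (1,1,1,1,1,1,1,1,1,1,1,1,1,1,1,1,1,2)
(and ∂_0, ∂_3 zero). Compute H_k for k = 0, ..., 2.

H_0: b_0 = 9 − 0 − 8 = 1; torsion from ∂_1 factors > 1: none. So H_0 = Z.
H_1: b_1 = 27 − 8 − 18 = 1; torsion from ∂_2 factors > 1: [2]. So H_1 = Z × Z/2.
H_2: b_2 = 18 − 18 − 0 = 0; torsion from ∂_3 factors > 1: none. So H_2 = 0.

H_0 = Z,  H_1 = Z × Z/2,  H_2 = 0.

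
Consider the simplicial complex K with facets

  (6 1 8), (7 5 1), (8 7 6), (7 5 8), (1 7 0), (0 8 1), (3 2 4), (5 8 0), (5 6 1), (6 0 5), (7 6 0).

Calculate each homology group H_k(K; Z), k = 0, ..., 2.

We work with the vertex ordering 0 < 1 < 2 < 3 < 4 < 5 < 6 < 7 < 8. The simplices of K, each written with vertices in increasing order, are:

  0-simplices (9): [0], [1], [2], [3], [4], [5], [6], [7], [8]
  1-simplices (18): [0,1], [0,5], [0,6], [0,7], [0,8], [1,5], [1,6], [1,7], [1,8], [2,3], [2,4], [3,4], [5,6], [5,7], [5,8], [6,7], [6,8], [7,8]
  2-simplices (11): [0,1,7], [0,1,8], [0,5,6], [0,5,8], [0,6,7], [1,5,6], [1,5,7], [1,6,8], [2,3,4], [5,7,8], [6,7,8]

Hence C_0 ≅ Z^9, C_1 ≅ Z^18, C_2 ≅ Z^11.

Boundary ∂_1: C_1 → C_0 sends each edge [p,q] (with p < q) to q − p. For instance
  ∂[1,6] = [6] − [1].
This gives a 9×18 integer matrix of rank 7; reducing to Smith normal form yields diagonal entries (1,1,1,1,1,1,1).

The boundary map ∂_2: C_2 → C_1 maps a triangle to the signed sum of its edges. For instance
  ∂[0,5,8] = [5,8] − [0,8] + [0,5],
  ∂[0,1,7] = [1,7] − [0,7] + [0,1].
The resulting 18×11 matrix has rank 11, and its Smith normal form has invariant factors (1,1,1,1,1,1,1,1,1,1,2).

Computing H_k = (kernel of ∂_k) / (image of ∂_{k+1}):

  H_0: rank C_0 − rank ∂_1 = 9 − 7 = 2, and the invariant factors of ∂_1 are all 1, so H_0 = Z^2.
  H_1: rank ker ∂_1 − rank ∂_2 = (18 − 7) − 11 = 0, and ∂_2 has invariant factor 2 > 1, so H_1 = Z/2.
  H_2: rank ker ∂_2 − rank ∂_3 = (11 − 11) − 0 = 0, and there is no ∂_3, so H_2 = 0.

H_0 = Z^2,  H_1 = Z/2,  H_2 = 0.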